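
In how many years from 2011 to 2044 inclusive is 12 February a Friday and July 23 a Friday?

3

Check each year's weekday for 12 February and July 23:
  2011: Sat/Sat  2012: Sun/Mon  2013: Tue/Tue  2014: Wed/Wed  2015: Thu/Thu  2016: Fri/Sat  2017: Sun/Sun  2018: Mon/Mon  2019: Tue/Tue  2020: Wed/Thu  2021: Fri/Fri ✓  2022: Sat/Sat  2023: Sun/Sun  2024: Mon/Tue  …(6 more)…  2031: Wed/Wed  2032: Thu/Fri  2033: Sat/Sat  2034: Sun/Sun  2035: Mon/Mon  2036: Tue/Wed  2037: Thu/Thu  2038: Fri/Fri ✓  2039: Sat/Sat  2040: Sun/Mon  2041: Tue/Tue  2042: Wed/Wed  2043: Thu/Thu  2044: Fri/Sat
Both conditions hold in: 2021, 2027, 2038 — 3.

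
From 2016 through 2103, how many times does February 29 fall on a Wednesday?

Leap years in 2016–2103: 21 of them.
Feb 29 weekday advances by 5 (mod 7) from one leap year to the next four years later (or differs when a century non-leap intervenes).
Leap-day weekdays: 2016:Mon 2020:Sat 2024:Thu 2028:Tue 2032:Sun 2036:Fri 2040:Wed✓ 2044:Mon 2048:Sat 2052:Thu 2056:Tue 2060:Sun 2064:Fri 2068:Wed✓ 2072:Mon 2076:Sat 2080:Thu 2084:Tue 2088:Sun 2092:Fri 2096:Wed✓
Wednesday: 2040, 2068, 2096 → 3.

3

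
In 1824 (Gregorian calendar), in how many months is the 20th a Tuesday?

Check the 20th of each month of 1824: Jan 20: Tue, Feb 20: Fri, Mar 20: Sat, Apr 20: Tue, May 20: Thu, Jun 20: Sun, Jul 20: Tue, Aug 20: Fri, Sep 20: Mon, Oct 20: Wed, Nov 20: Sat, Dec 20: Mon.
Tuesday occurs in January, April, July — 3 months.

3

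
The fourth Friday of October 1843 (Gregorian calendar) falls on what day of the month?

October 1, 1843 is a Sunday, so the first Friday is the 6th.
The fourth Friday is 6 + 21 = 27.

27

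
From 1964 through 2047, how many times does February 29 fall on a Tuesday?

Leap years in 1964–2047: 21 of them.
Feb 29 weekday advances by 5 (mod 7) from one leap year to the next four years later (or differs when a century non-leap intervenes).
Leap-day weekdays: 1964:Sat 1968:Thu 1972:Tue✓ 1976:Sun 1980:Fri 1984:Wed 1988:Mon 1992:Sat 1996:Thu 2000:Tue✓ 2004:Sun 2008:Fri 2012:Wed 2016:Mon 2020:Sat 2024:Thu 2028:Tue✓ 2032:Sun 2036:Fri 2040:Wed 2044:Mon
Tuesday: 1972, 2000, 2028 → 3.

3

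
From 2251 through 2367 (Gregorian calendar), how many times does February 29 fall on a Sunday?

Leap years in 2251–2367: 28 of them.
Feb 29 weekday advances by 5 (mod 7) from one leap year to the next four years later (or differs when a century non-leap intervenes).
Leap-day weekdays: 2252:Sun✓ 2256:Fri 2260:Wed 2264:Mon 2268:Sat 2272:Thu 2276:Tue 2280:Sun✓ 2284:Fri 2288:Wed 2292:Mon 2296:Sat 2304:Mon 2308:Sat 2312:Thu 2316:Tue 2320:Sun✓ 2324:Fri 2328:Wed 2332:Mon 2336:Sat 2340:Thu 2344:Tue 2348:Sun✓ 2352:Fri 2356:Wed 2360:Mon 2364:Sat
Sunday: 2252, 2280, 2320, 2348 → 4.

4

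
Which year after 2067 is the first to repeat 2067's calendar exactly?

2078

Two years share a calendar iff Jan 1 falls on the same weekday and both are leap or both are common. 2067: Jan 1 is Saturday, common year.
2068: Jan 1 Sunday, leap
2069: Jan 1 Tuesday, common
2070: Jan 1 Wednesday, common
2071: Jan 1 Thursday, common
2072: Jan 1 Friday, leap
2073: Jan 1 Sunday, common
2074: Jan 1 Monday, common
2075: Jan 1 Tuesday, common
2076: Jan 1 Wednesday, leap
2077: Jan 1 Friday, common
2078: Jan 1 Saturday, common
2078 matches on both conditions.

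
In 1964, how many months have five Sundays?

A month of length L has five Sundays iff its first Sunday is on day ≤ L−28 (so day 1–3 in a 31-day month, 1–2 in a 30-day month, day 1 in a leap February).
Checking each month of 1964: Jan starts Wed (31d); Feb starts Sat (29d); Mar starts Sun (31d) ✓; Apr starts Wed (30d); May starts Fri (31d) ✓; Jun starts Mon (30d); Jul starts Wed (31d); Aug starts Sat (31d) ✓; Sep starts Tue (30d); Oct starts Thu (31d); Nov starts Sun (30d) ✓; Dec starts Tue (31d).
Five-Sunday months: March, May, August, November → 4.

4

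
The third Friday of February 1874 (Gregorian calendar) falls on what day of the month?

February 1, 1874 is a Sunday, so the first Friday is the 6th.
The third Friday is 6 + 14 = 20.

20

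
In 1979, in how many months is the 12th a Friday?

Check the 12th of each month of 1979: Jan 12: Fri, Feb 12: Mon, Mar 12: Mon, Apr 12: Thu, May 12: Sat, Jun 12: Tue, Jul 12: Thu, Aug 12: Sun, Sep 12: Wed, Oct 12: Fri, Nov 12: Mon, Dec 12: Wed.
Friday occurs in January, October — 2 months.

2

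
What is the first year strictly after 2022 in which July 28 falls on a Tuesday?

2026

From one year to the next, a fixed date's weekday advances by 1, or by 2 when a Feb 29 lies between the two dates.
2022: July 28 is Thursday.
2023: Friday (+1)
2024: Sunday (+2)
2025: Monday (+1)
2026: Tuesday (+1)
July 28 falls on a Tuesday in 2026.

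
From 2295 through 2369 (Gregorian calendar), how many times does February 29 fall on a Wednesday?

Leap years in 2295–2369: 18 of them.
Feb 29 weekday advances by 5 (mod 7) from one leap year to the next four years later (or differs when a century non-leap intervenes).
Leap-day weekdays: 2296:Sat 2304:Mon 2308:Sat 2312:Thu 2316:Tue 2320:Sun 2324:Fri 2328:Wed✓ 2332:Mon 2336:Sat 2340:Thu 2344:Tue 2348:Sun 2352:Fri 2356:Wed✓ 2360:Mon 2364:Sat 2368:Thu
Wednesday: 2328, 2356 → 2.

2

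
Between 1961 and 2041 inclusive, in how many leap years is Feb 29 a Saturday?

Leap years in 1961–2041: 20 of them.
Feb 29 weekday advances by 5 (mod 7) from one leap year to the next four years later (or differs when a century non-leap intervenes).
Leap-day weekdays: 1964:Sat✓ 1968:Thu 1972:Tue 1976:Sun 1980:Fri 1984:Wed 1988:Mon 1992:Sat✓ 1996:Thu 2000:Tue 2004:Sun 2008:Fri 2012:Wed 2016:Mon 2020:Sat✓ 2024:Thu 2028:Tue 2032:Sun 2036:Fri 2040:Wed
Saturday: 1964, 1992, 2020 → 3.

3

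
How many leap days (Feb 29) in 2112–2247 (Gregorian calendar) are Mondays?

6

Leap years in 2112–2247: 33 of them.
Feb 29 weekday advances by 5 (mod 7) from one leap year to the next four years later (or differs when a century non-leap intervenes).
Leap-day weekdays: 2112:Mon✓ 2116:Sat 2120:Thu 2124:Tue 2128:Sun 2132:Fri 2136:Wed 2140:Mon✓ 2144:Sat 2148:Thu 2152:Tue 2156:Sun 2160:Fri …(7 more)… 2192:Wed 2196:Mon✓ 2204:Wed 2208:Mon✓ 2212:Sat 2216:Thu 2220:Tue 2224:Sun 2228:Fri 2232:Wed 2236:Mon✓ 2240:Sat 2244:Thu
Monday: 2112, 2140, 2168, 2196, 2208, 2236 → 6.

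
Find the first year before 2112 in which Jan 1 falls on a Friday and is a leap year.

2072

Jan 1 advances by 2 weekdays after a leap year and by 1 after a common year.
2112: Jan 1 is Friday (leap).
2111: Thursday
2110: Wednesday
2109: Tuesday
2108: Sunday (leap)
2107: Saturday
2106: Friday
2105: Thursday
2104: Tuesday (leap)
2103: Monday
2102: Sunday
2101: Saturday
2100: Friday
2099: Thursday
2098: Wednesday
2097: Tuesday
2096: Sunday (leap)
2095: Saturday
2094: Friday
2093: Thursday
2092: Tuesday (leap)
2091: Monday
2090: Sunday
2089: Saturday
2088: Thursday (leap)
2087: Wednesday
2086: Tuesday
2085: Monday
2084: Saturday (leap)
2083: Friday
2082: Thursday
2081: Wednesday
2080: Monday (leap)
2079: Sunday
2078: Saturday
2077: Friday
2076: Wednesday (leap)
2075: Tuesday
2074: Monday
2073: Sunday
2072: Friday (leap)
2072 begins on a Friday and is a leap year.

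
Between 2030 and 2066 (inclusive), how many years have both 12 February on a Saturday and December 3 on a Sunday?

Check each year's weekday for 12 February and December 3:
  2030: Tue/Tue  2031: Wed/Wed  2032: Thu/Fri  2033: Sat/Sat  2034: Sun/Sun  2035: Mon/Mon  2036: Tue/Wed  2037: Thu/Thu  2038: Fri/Fri  2039: Sat/Sat  2040: Sun/Mon  2041: Tue/Tue  2042: Wed/Wed  2043: Thu/Thu  …(9 more)…  2053: Wed/Wed  2054: Thu/Thu  2055: Fri/Fri  2056: Sat/Sun ✓  2057: Mon/Mon  2058: Tue/Tue  2059: Wed/Wed  2060: Thu/Fri  2061: Sat/Sat  2062: Sun/Sun  2063: Mon/Mon  2064: Tue/Wed  2065: Thu/Thu  2066: Fri/Fri
Both conditions hold in: 2056 — 1.

1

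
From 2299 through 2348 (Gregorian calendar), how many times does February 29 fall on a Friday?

1

Leap years in 2299–2348: 12 of them.
Feb 29 weekday advances by 5 (mod 7) from one leap year to the next four years later (or differs when a century non-leap intervenes).
Leap-day weekdays: 2304:Mon 2308:Sat 2312:Thu 2316:Tue 2320:Sun 2324:Fri✓ 2328:Wed 2332:Mon 2336:Sat 2340:Thu 2344:Tue 2348:Sun
Friday: 2324 → 1.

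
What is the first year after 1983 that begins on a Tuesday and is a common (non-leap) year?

1985

Jan 1 advances by 2 weekdays after a leap year and by 1 after a common year.
1983: Jan 1 is Saturday.
1984: Sunday (leap)
1985: Tuesday
1985 begins on a Tuesday and is a common year.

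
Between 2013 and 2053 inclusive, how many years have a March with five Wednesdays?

17

March has 31 days; it has five Wednesdays when Wednesday falls among the first (month-length − 28) days — i.e. when March 1 is one of Wednesday/Tuesday/Monday.
March 1 by year: 2013:Fri 2014:Sat 2015:Sun 2016:Tue✓ 2017:Wed✓ 2018:Thu 2019:Fri 2020:Sun 2021:Mon✓ 2022:Tue✓ 2023:Wed✓ 2024:Fri 2025:Sat 2026:Sun 2027:Mon✓ …(11 more)… 2039:Tue✓ 2040:Thu 2041:Fri 2042:Sat 2043:Sun 2044:Tue✓ 2045:Wed✓ 2046:Thu 2047:Fri 2048:Sun 2049:Mon✓ 2050:Tue✓ 2051:Wed✓ 2052:Fri 2053:Sat
Years with five Wednesdays: 2016, 2017, 2021, 2022, 2023, 2027, 2028, 2032, 2033, 2034, 2038, 2039, 2044, 2045, 2049, 2050, 2051 → 17.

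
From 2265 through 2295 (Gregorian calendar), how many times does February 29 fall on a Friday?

1

Leap years in 2265–2295: 7 of them.
Feb 29 weekday advances by 5 (mod 7) from one leap year to the next four years later (or differs when a century non-leap intervenes).
Leap-day weekdays: 2268:Sat 2272:Thu 2276:Tue 2280:Sun 2284:Fri✓ 2288:Wed 2292:Mon
Friday: 2284 → 1.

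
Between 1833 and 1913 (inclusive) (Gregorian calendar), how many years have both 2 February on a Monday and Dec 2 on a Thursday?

Check each year's weekday for 2 February and Dec 2:
  1833: Sat/Mon  1834: Sun/Tue  1835: Mon/Wed  1836: Tue/Fri  1837: Thu/Sat  1838: Fri/Sun  1839: Sat/Mon  1840: Sun/Wed  1841: Tue/Thu  1842: Wed/Fri  1843: Thu/Sat  1844: Fri/Mon  1845: Sun/Tue  1846: Mon/Wed  …(53 more)…  1900: Fri/Sun  1901: Sat/Mon  1902: Sun/Tue  1903: Mon/Wed  1904: Tue/Fri  1905: Thu/Sat  1906: Fri/Sun  1907: Sat/Mon  1908: Sun/Wed  1909: Tue/Thu  1910: Wed/Fri  1911: Thu/Sat  1912: Fri/Mon  1913: Sun/Tue
Both conditions hold in: 1852, 1880 — 2.

2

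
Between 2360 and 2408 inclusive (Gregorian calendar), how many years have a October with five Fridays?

20

October has 31 days; it has five Fridays when Friday falls among the first (month-length − 28) days — i.e. when October 1 is one of Friday/Thursday/Wednesday.
October 1 by year: 2360:Sat 2361:Sun 2362:Mon 2363:Tue 2364:Thu✓ 2365:Fri✓ 2366:Sat 2367:Sun 2368:Tue 2369:Wed✓ 2370:Thu✓ 2371:Fri✓ 2372:Sun 2373:Mon 2374:Tue …(19 more)… 2394:Sat 2395:Sun 2396:Tue 2397:Wed✓ 2398:Thu✓ 2399:Fri✓ 2400:Sun 2401:Mon 2402:Tue 2403:Wed✓ 2404:Fri✓ 2405:Sat 2406:Sun 2407:Mon 2408:Wed✓
Years with five Fridays: 2364, 2365, 2369, 2370, 2371, 2375, 2376, 2380, 2381, 2382, 2386, 2387, 2392, 2393, 2397, 2398, 2399, 2403, 2404, 2408 → 20.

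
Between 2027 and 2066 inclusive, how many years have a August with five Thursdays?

August has 31 days; it has five Thursdays when Thursday falls among the first (month-length − 28) days — i.e. when August 1 is one of Thursday/Wednesday/Tuesday.
August 1 by year: 2027:Sun 2028:Tue✓ 2029:Wed✓ 2030:Thu✓ 2031:Fri 2032:Sun 2033:Mon 2034:Tue✓ 2035:Wed✓ 2036:Fri 2037:Sat 2038:Sun 2039:Mon 2040:Wed✓ 2041:Thu✓ …(10 more)… 2052:Thu✓ 2053:Fri 2054:Sat 2055:Sun 2056:Tue✓ 2057:Wed✓ 2058:Thu✓ 2059:Fri 2060:Sun 2061:Mon 2062:Tue✓ 2063:Wed✓ 2064:Fri 2065:Sat 2066:Sun
Years with five Thursdays: 2028, 2029, 2030, 2034, 2035, 2040, 2041, 2045, 2046, 2047, 2051, 2052, 2056, 2057, 2058, 2062, 2063 → 17.

17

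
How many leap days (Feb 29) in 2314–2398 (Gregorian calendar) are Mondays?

Leap years in 2314–2398: 21 of them.
Feb 29 weekday advances by 5 (mod 7) from one leap year to the next four years later (or differs when a century non-leap intervenes).
Leap-day weekdays: 2316:Tue 2320:Sun 2324:Fri 2328:Wed 2332:Mon✓ 2336:Sat 2340:Thu 2344:Tue 2348:Sun 2352:Fri 2356:Wed 2360:Mon✓ 2364:Sat 2368:Thu 2372:Tue 2376:Sun 2380:Fri 2384:Wed 2388:Mon✓ 2392:Sat 2396:Thu
Monday: 2332, 2360, 2388 → 3.

3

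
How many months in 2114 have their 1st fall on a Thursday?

3

Check the 1st of each month of 2114: Jan 1: Mon, Feb 1: Thu, Mar 1: Thu, Apr 1: Sun, May 1: Tue, Jun 1: Fri, Jul 1: Sun, Aug 1: Wed, Sep 1: Sat, Oct 1: Mon, Nov 1: Thu, Dec 1: Sat.
Thursday occurs in February, March, November — 3 months.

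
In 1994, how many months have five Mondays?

4

A month of length L has five Mondays iff its first Monday is on day ≤ L−28 (so day 1–3 in a 31-day month, 1–2 in a 30-day month, day 1 in a leap February).
Checking each month of 1994: Jan starts Sat (31d) ✓; Feb starts Tue (28d); Mar starts Tue (31d); Apr starts Fri (30d); May starts Sun (31d) ✓; Jun starts Wed (30d); Jul starts Fri (31d); Aug starts Mon (31d) ✓; Sep starts Thu (30d); Oct starts Sat (31d) ✓; Nov starts Tue (30d); Dec starts Thu (31d).
Five-Monday months: January, May, August, October → 4.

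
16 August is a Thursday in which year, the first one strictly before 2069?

2068

From one year to the next, a fixed date's weekday advances by 1, or by 2 when a Feb 29 lies between the two dates.
2069: August 16 is Friday.
2068: Thursday (−1)
16 August falls on a Thursday in 2068.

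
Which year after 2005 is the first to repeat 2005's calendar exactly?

2011

Two years share a calendar iff Jan 1 falls on the same weekday and both are leap or both are common. 2005: Jan 1 is Saturday, common year.
2006: Jan 1 Sunday, common
2007: Jan 1 Monday, common
2008: Jan 1 Tuesday, leap
2009: Jan 1 Thursday, common
2010: Jan 1 Friday, common
2011: Jan 1 Saturday, common
2011 matches on both conditions.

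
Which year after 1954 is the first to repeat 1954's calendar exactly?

Two years share a calendar iff Jan 1 falls on the same weekday and both are leap or both are common. 1954: Jan 1 is Friday, common year.
1955: Jan 1 Saturday, common
1956: Jan 1 Sunday, leap
1957: Jan 1 Tuesday, common
1958: Jan 1 Wednesday, common
1959: Jan 1 Thursday, common
1960: Jan 1 Friday, leap
1961: Jan 1 Sunday, common
1962: Jan 1 Monday, common
1963: Jan 1 Tuesday, common
1964: Jan 1 Wednesday, leap
1965: Jan 1 Friday, common
1965 matches on both conditions.

1965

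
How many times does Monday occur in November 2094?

5

November 2094 has 30 days and begins on Monday.
The first Monday is November 1.
Mondays fall on 1, 8, 15, 22, 29 — that's 5.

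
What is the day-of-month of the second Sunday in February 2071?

8

February 1, 2071 is a Sunday, so the first Sunday is the 1st.
The second Sunday is 1 + 7 = 8.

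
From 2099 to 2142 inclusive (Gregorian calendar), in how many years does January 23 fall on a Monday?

7

Track January 23's weekday year by year (advancing +1, or +2 across a Feb 29):
  2099: Fri  2100: Sat (+1)  2101: Sun (+1)  2102: Mon (+1) ✓  2103: Tue (+1)
  2104: Wed (+1)  2105: Fri (+2)  2106: Sat (+1)  2107: Sun (+1)  2108: Mon (+1) ✓
  2109: Wed (+2)  2110: Thu (+1)  2111: Fri (+1)  2112: Sat (+1)  … (16 more years) …
  2129: Sun (+2)  2130: Mon (+1) ✓  2131: Tue (+1)  2132: Wed (+1)  2133: Fri (+2)
  2134: Sat (+1)  2135: Sun (+1)  2136: Mon (+1) ✓  2137: Wed (+2)  2138: Thu (+1)
  2139: Fri (+1)  2140: Sat (+1)  2141: Mon (+2) ✓  2142: Tue (+1)
Monday years: 2102, 2108, 2113, 2119, 2130, 2136, 2141 — 7 in total.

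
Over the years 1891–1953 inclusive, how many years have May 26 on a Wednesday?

8

Track May 26's weekday year by year (advancing +1, or +2 across a Feb 29):
  1891: Tue  1892: Thu (+2)  1893: Fri (+1)  1894: Sat (+1)  1895: Sun (+1)
  1896: Tue (+2)  1897: Wed (+1) ✓  1898: Thu (+1)  1899: Fri (+1)  1900: Sat (+1)
  1901: Sun (+1)  1902: Mon (+1)  1903: Tue (+1)  1904: Thu (+2)  … (35 more years) …
  1940: Sun (+2)  1941: Mon (+1)  1942: Tue (+1)  1943: Wed (+1) ✓  1944: Fri (+2)
  1945: Sat (+1)  1946: Sun (+1)  1947: Mon (+1)  1948: Wed (+2) ✓  1949: Thu (+1)
  1950: Fri (+1)  1951: Sat (+1)  1952: Mon (+2)  1953: Tue (+1)
Wednesday years: 1897, 1909, 1915, 1920, 1926, 1937, 1943, 1948 — 8 in total.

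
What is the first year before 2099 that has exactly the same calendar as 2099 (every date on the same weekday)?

Two years share a calendar iff Jan 1 falls on the same weekday and both are leap or both are common. 2099: Jan 1 is Thursday, common year.
2098: Jan 1 Wednesday, common
2097: Jan 1 Tuesday, common
2096: Jan 1 Sunday, leap
2095: Jan 1 Saturday, common
2094: Jan 1 Friday, common
2093: Jan 1 Thursday, common
2093 matches on both conditions.

2093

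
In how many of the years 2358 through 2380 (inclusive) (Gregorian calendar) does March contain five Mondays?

10

March has 31 days; it has five Mondays when Monday falls among the first (month-length − 28) days — i.e. when March 1 is one of Monday/Sunday/Saturday.
March 1 by year: 2358:Sat✓ 2359:Sun✓ 2360:Tue 2361:Wed 2362:Thu 2363:Fri 2364:Sun✓ 2365:Mon✓ 2366:Tue 2367:Wed 2368:Fri 2369:Sat✓ 2370:Sun✓ 2371:Mon✓ 2372:Wed 2373:Thu 2374:Fri 2375:Sat✓ 2376:Mon✓ 2377:Tue 2378:Wed 2379:Thu 2380:Sat✓
Years with five Mondays: 2358, 2359, 2364, 2365, 2369, 2370, 2371, 2375, 2376, 2380 → 10.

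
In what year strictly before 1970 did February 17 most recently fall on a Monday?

From one year to the next, a fixed date's weekday advances by 1, or by 2 when a Feb 29 lies between the two dates.
1970: February 17 is Tuesday.
1969: Monday (−1)
February 17 falls on a Monday in 1969.

1969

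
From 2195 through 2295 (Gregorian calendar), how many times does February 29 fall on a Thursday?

Leap years in 2195–2295: 24 of them.
Feb 29 weekday advances by 5 (mod 7) from one leap year to the next four years later (or differs when a century non-leap intervenes).
Leap-day weekdays: 2196:Mon 2204:Wed 2208:Mon 2212:Sat 2216:Thu✓ 2220:Tue 2224:Sun 2228:Fri 2232:Wed 2236:Mon 2240:Sat 2244:Thu✓ 2248:Tue 2252:Sun 2256:Fri 2260:Wed 2264:Mon 2268:Sat 2272:Thu✓ 2276:Tue 2280:Sun 2284:Fri 2288:Wed 2292:Mon
Thursday: 2216, 2244, 2272 → 3.

3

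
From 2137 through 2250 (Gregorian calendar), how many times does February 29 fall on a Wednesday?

Leap years in 2137–2250: 27 of them.
Feb 29 weekday advances by 5 (mod 7) from one leap year to the next four years later (or differs when a century non-leap intervenes).
Leap-day weekdays: 2140:Mon 2144:Sat 2148:Thu 2152:Tue 2156:Sun 2160:Fri 2164:Wed✓ 2168:Mon 2172:Sat 2176:Thu 2180:Tue 2184:Sun 2188:Fri 2192:Wed✓ 2196:Mon 2204:Wed✓ 2208:Mon 2212:Sat 2216:Thu 2220:Tue 2224:Sun 2228:Fri 2232:Wed✓ 2236:Mon 2240:Sat 2244:Thu 2248:Tue
Wednesday: 2164, 2192, 2204, 2232 → 4.

4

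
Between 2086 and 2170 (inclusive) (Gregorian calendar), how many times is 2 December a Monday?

11

Track 2 December's weekday year by year (advancing +1, or +2 across a Feb 29):
  2086: Mon ✓  2087: Tue (+1)  2088: Thu (+2)  2089: Fri (+1)  2090: Sat (+1)
  2091: Sun (+1)  2092: Tue (+2)  2093: Wed (+1)  2094: Thu (+1)  2095: Fri (+1)
  2096: Sun (+2)  2097: Mon (+1) ✓  2098: Tue (+1)  2099: Wed (+1)  … (57 more years) …
  2157: Fri (+1)  2158: Sat (+1)  2159: Sun (+1)  2160: Tue (+2)  2161: Wed (+1)
  2162: Thu (+1)  2163: Fri (+1)  2164: Sun (+2)  2165: Mon (+1) ✓  2166: Tue (+1)
  2167: Wed (+1)  2168: Fri (+2)  2169: Sat (+1)  2170: Sun (+1)
Monday years: 2086, 2097, 2109, 2115, 2120, 2126, 2137, 2143, 2148, 2154, 2165 — 11 in total.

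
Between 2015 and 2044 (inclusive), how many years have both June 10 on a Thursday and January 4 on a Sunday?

Check each year's weekday for June 10 and January 4:
  2015: Wed/Sun  2016: Fri/Mon  2017: Sat/Wed  2018: Sun/Thu  2019: Mon/Fri  2020: Wed/Sat  2021: Thu/Mon  2022: Fri/Tue  2023: Sat/Wed  2024: Mon/Thu  2025: Tue/Sat  2026: Wed/Sun  2027: Thu/Mon  2028: Sat/Tue  2029: Sun/Thu  2030: Mon/Fri  2031: Tue/Sat  2032: Thu/Sun ✓  2033: Fri/Tue  2034: Sat/Wed  2035: Sun/Thu  2036: Tue/Fri  2037: Wed/Sun  2038: Thu/Mon  2039: Fri/Tue  2040: Sun/Wed  2041: Mon/Fri  2042: Tue/Sat  2043: Wed/Sun  2044: Fri/Mon
Both conditions hold in: 2032 — 1.

1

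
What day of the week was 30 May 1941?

January 1, 1941 is a Wednesday.
May 30 is day 150 of the year, i.e. 149 days after Jan 1.
149 mod 7 = 2, so advance 2 weekdays from Wednesday: Friday.

Friday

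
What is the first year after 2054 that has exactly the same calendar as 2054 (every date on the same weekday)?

Two years share a calendar iff Jan 1 falls on the same weekday and both are leap or both are common. 2054: Jan 1 is Thursday, common year.
2055: Jan 1 Friday, common
2056: Jan 1 Saturday, leap
2057: Jan 1 Monday, common
2058: Jan 1 Tuesday, common
2059: Jan 1 Wednesday, common
2060: Jan 1 Thursday, leap
2061: Jan 1 Saturday, common
2062: Jan 1 Sunday, common
2063: Jan 1 Monday, common
2064: Jan 1 Tuesday, leap
2065: Jan 1 Thursday, common
2065 matches on both conditions.

2065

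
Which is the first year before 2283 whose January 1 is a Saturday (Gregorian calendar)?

2281

Jan 1 advances by 2 weekdays after a leap year and by 1 after a common year.
2283: Jan 1 is Monday.
2282: Sunday
2281: Saturday
2281 begins on a Saturday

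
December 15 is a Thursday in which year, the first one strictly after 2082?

From one year to the next, a fixed date's weekday advances by 1, or by 2 when a Feb 29 lies between the two dates.
2082: December 15 is Tuesday.
2083: Wednesday (+1)
2084: Friday (+2)
2085: Saturday (+1)
2086: Sunday (+1)
2087: Monday (+1)
2088: Wednesday (+2)
2089: Thursday (+1)
December 15 falls on a Thursday in 2089.

2089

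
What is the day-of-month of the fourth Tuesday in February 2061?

February 1, 2061 is a Tuesday, so the first Tuesday is the 1st.
The fourth Tuesday is 1 + 21 = 22.

22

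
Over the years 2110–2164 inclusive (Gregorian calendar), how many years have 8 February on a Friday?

Track 8 February's weekday year by year (advancing +1, or +2 across a Feb 29):
  2110: Sat  2111: Sun (+1)  2112: Mon (+1)  2113: Wed (+2)  2114: Thu (+1)
  2115: Fri (+1) ✓  2116: Sat (+1)  2117: Mon (+2)  2118: Tue (+1)  2119: Wed (+1)
  2120: Thu (+1)  2121: Sat (+2)  2122: Sun (+1)  2123: Mon (+1)  … (27 more years) …
  2151: Mon (+1)  2152: Tue (+1)  2153: Thu (+2)  2154: Fri (+1) ✓  2155: Sat (+1)
  2156: Sun (+1)  2157: Tue (+2)  2158: Wed (+1)  2159: Thu (+1)  2160: Fri (+1) ✓
  2161: Sun (+2)  2162: Mon (+1)  2163: Tue (+1)  2164: Wed (+1)
Friday years: 2115, 2126, 2132, 2137, 2143, 2154, 2160 — 7 in total.

7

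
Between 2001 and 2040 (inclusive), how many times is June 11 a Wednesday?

Track June 11's weekday year by year (advancing +1, or +2 across a Feb 29):
  2001: Mon  2002: Tue (+1)  2003: Wed (+1) ✓  2004: Fri (+2)  2005: Sat (+1)
  2006: Sun (+1)  2007: Mon (+1)  2008: Wed (+2) ✓  2009: Thu (+1)  2010: Fri (+1)
  2011: Sat (+1)  2012: Mon (+2)  2013: Tue (+1)  2014: Wed (+1) ✓  … (12 more years) …
  2027: Fri (+1)  2028: Sun (+2)  2029: Mon (+1)  2030: Tue (+1)  2031: Wed (+1) ✓
  2032: Fri (+2)  2033: Sat (+1)  2034: Sun (+1)  2035: Mon (+1)  2036: Wed (+2) ✓
  2037: Thu (+1)  2038: Fri (+1)  2039: Sat (+1)  2040: Mon (+2)
Wednesday years: 2003, 2008, 2014, 2025, 2031, 2036 — 6 in total.

6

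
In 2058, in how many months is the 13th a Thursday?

Check the 13th of each month of 2058: Jan 13: Sun, Feb 13: Wed, Mar 13: Wed, Apr 13: Sat, May 13: Mon, Jun 13: Thu, Jul 13: Sat, Aug 13: Tue, Sep 13: Fri, Oct 13: Sun, Nov 13: Wed, Dec 13: Fri.
Thursday occurs in June — 1 month.

1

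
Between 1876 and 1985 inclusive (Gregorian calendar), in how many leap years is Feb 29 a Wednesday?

4

Leap years in 1876–1985: 27 of them.
Feb 29 weekday advances by 5 (mod 7) from one leap year to the next four years later (or differs when a century non-leap intervenes).
Leap-day weekdays: 1876:Tue 1880:Sun 1884:Fri 1888:Wed✓ 1892:Mon 1896:Sat 1904:Mon 1908:Sat 1912:Thu 1916:Tue 1920:Sun 1924:Fri 1928:Wed✓ 1932:Mon 1936:Sat 1940:Thu 1944:Tue 1948:Sun 1952:Fri 1956:Wed✓ 1960:Mon 1964:Sat 1968:Thu 1972:Tue 1976:Sun 1980:Fri 1984:Wed✓
Wednesday: 1888, 1928, 1956, 1984 → 4.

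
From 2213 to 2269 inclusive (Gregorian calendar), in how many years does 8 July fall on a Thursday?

9

Track 8 July's weekday year by year (advancing +1, or +2 across a Feb 29):
  2213: Thu ✓  2214: Fri (+1)  2215: Sat (+1)  2216: Mon (+2)  2217: Tue (+1)
  2218: Wed (+1)  2219: Thu (+1) ✓  2220: Sat (+2)  2221: Sun (+1)  2222: Mon (+1)
  2223: Tue (+1)  2224: Thu (+2) ✓  2225: Fri (+1)  2226: Sat (+1)  … (29 more years) …
  2256: Tue (+2)  2257: Wed (+1)  2258: Thu (+1) ✓  2259: Fri (+1)  2260: Sun (+2)
  2261: Mon (+1)  2262: Tue (+1)  2263: Wed (+1)  2264: Fri (+2)  2265: Sat (+1)
  2266: Sun (+1)  2267: Mon (+1)  2268: Wed (+2)  2269: Thu (+1) ✓
Thursday years: 2213, 2219, 2224, 2230, 2241, 2247, 2252, 2258, 2269 — 9 in total.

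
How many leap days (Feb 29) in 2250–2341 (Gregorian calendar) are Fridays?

Leap years in 2250–2341: 22 of them.
Feb 29 weekday advances by 5 (mod 7) from one leap year to the next four years later (or differs when a century non-leap intervenes).
Leap-day weekdays: 2252:Sun 2256:Fri✓ 2260:Wed 2264:Mon 2268:Sat 2272:Thu 2276:Tue 2280:Sun 2284:Fri✓ 2288:Wed 2292:Mon 2296:Sat 2304:Mon 2308:Sat 2312:Thu 2316:Tue 2320:Sun 2324:Fri✓ 2328:Wed 2332:Mon 2336:Sat 2340:Thu
Friday: 2256, 2284, 2324 → 3.

3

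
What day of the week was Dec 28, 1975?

January 1, 1975 is a Wednesday.
December 28 is day 362 of the year, i.e. 361 days after Jan 1.
361 mod 7 = 4, so advance 4 weekdays from Wednesday: Sunday.

Sunday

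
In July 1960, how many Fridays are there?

July 1960 has 31 days and begins on Friday.
The first Friday is July 1.
Fridays fall on 1, 8, 15, 22, 29 — that's 5.

5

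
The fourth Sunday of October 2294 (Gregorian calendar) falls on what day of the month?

28

October 1, 2294 is a Monday, so the first Sunday is the 7th.
The fourth Sunday is 7 + 21 = 28.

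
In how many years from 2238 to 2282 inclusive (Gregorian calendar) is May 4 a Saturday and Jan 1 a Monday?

2

Check each year's weekday for May 4 and Jan 1:
  2238: Fri/Mon  2239: Sat/Tue  2240: Mon/Wed  2241: Tue/Fri  2242: Wed/Sat  2243: Thu/Sun  2244: Sat/Mon ✓  2245: Sun/Wed  2246: Mon/Thu  2247: Tue/Fri  2248: Thu/Sat  2249: Fri/Mon  2250: Sat/Tue  2251: Sun/Wed  …(17 more)…  2269: Tue/Fri  2270: Wed/Sat  2271: Thu/Sun  2272: Sat/Mon ✓  2273: Sun/Wed  2274: Mon/Thu  2275: Tue/Fri  2276: Thu/Sat  2277: Fri/Mon  2278: Sat/Tue  2279: Sun/Wed  2280: Tue/Thu  2281: Wed/Sat  2282: Thu/Sun
Both conditions hold in: 2244, 2272 — 2.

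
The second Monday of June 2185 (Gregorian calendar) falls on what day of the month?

13

June 1, 2185 is a Wednesday, so the first Monday is the 6th.
The second Monday is 6 + 7 = 13.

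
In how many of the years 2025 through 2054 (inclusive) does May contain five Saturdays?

14

May has 31 days; it has five Saturdays when Saturday falls among the first (month-length − 28) days — i.e. when May 1 is one of Saturday/Friday/Thursday.
May 1 by year: 2025:Thu✓ 2026:Fri✓ 2027:Sat✓ 2028:Mon 2029:Tue 2030:Wed 2031:Thu✓ 2032:Sat✓ 2033:Sun 2034:Mon 2035:Tue 2036:Thu✓ 2037:Fri✓ 2038:Sat✓ 2039:Sun 2040:Tue 2041:Wed 2042:Thu✓ 2043:Fri✓ 2044:Sun 2045:Mon 2046:Tue 2047:Wed 2048:Fri✓ 2049:Sat✓ 2050:Sun 2051:Mon 2052:Wed 2053:Thu✓ 2054:Fri✓
Years with five Saturdays: 2025, 2026, 2027, 2031, 2032, 2036, 2037, 2038, 2042, 2043, 2048, 2049, 2053, 2054 → 14.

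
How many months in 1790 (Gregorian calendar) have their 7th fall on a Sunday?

Check the 7th of each month of 1790: Jan 7: Thu, Feb 7: Sun, Mar 7: Sun, Apr 7: Wed, May 7: Fri, Jun 7: Mon, Jul 7: Wed, Aug 7: Sat, Sep 7: Tue, Oct 7: Thu, Nov 7: Sun, Dec 7: Tue.
Sunday occurs in February, March, November — 3 months.

3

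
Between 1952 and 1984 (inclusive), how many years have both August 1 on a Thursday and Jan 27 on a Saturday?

Check each year's weekday for August 1 and Jan 27:
  1952: Fri/Sun  1953: Sat/Tue  1954: Sun/Wed  1955: Mon/Thu  1956: Wed/Fri  1957: Thu/Sun  1958: Fri/Mon  1959: Sat/Tue  1960: Mon/Wed  1961: Tue/Fri  1962: Wed/Sat  1963: Thu/Sun  1964: Sat/Mon  1965: Sun/Wed  …(5 more)…  1971: Sun/Wed  1972: Tue/Thu  1973: Wed/Sat  1974: Thu/Sun  1975: Fri/Mon  1976: Sun/Tue  1977: Mon/Thu  1978: Tue/Fri  1979: Wed/Sat  1980: Fri/Sun  1981: Sat/Tue  1982: Sun/Wed  1983: Mon/Thu  1984: Wed/Fri
Both conditions hold in: 1968 — 1.

1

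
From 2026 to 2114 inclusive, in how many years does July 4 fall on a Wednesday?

14

Track July 4's weekday year by year (advancing +1, or +2 across a Feb 29):
  2026: Sat  2027: Sun (+1)  2028: Tue (+2)  2029: Wed (+1) ✓  2030: Thu (+1)
  2031: Fri (+1)  2032: Sun (+2)  2033: Mon (+1)  2034: Tue (+1)  2035: Wed (+1) ✓
  2036: Fri (+2)  2037: Sat (+1)  2038: Sun (+1)  2039: Mon (+1)  … (61 more years) …
  2101: Mon (+1)  2102: Tue (+1)  2103: Wed (+1) ✓  2104: Fri (+2)  2105: Sat (+1)
  2106: Sun (+1)  2107: Mon (+1)  2108: Wed (+2) ✓  2109: Thu (+1)  2110: Fri (+1)
  2111: Sat (+1)  2112: Mon (+2)  2113: Tue (+1)  2114: Wed (+1) ✓
Wednesday years: 2029, 2035, 2040, 2046, 2057, 2063, 2068, 2074, 2085, 2091, 2096, 2103, 2108, 2114 — 14 in total.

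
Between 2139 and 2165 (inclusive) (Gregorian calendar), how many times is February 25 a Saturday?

Track February 25's weekday year by year (advancing +1, or +2 across a Feb 29):
  2139: Wed  2140: Thu (+1)  2141: Sat (+2) ✓  2142: Sun (+1)  2143: Mon (+1)
  2144: Tue (+1)  2145: Thu (+2)  2146: Fri (+1)  2147: Sat (+1) ✓  2148: Sun (+1)
  2149: Tue (+2)  2150: Wed (+1)  2151: Thu (+1)  2152: Fri (+1)  2153: Sun (+2)
  2154: Mon (+1)  2155: Tue (+1)  2156: Wed (+1)  2157: Fri (+2)  2158: Sat (+1) ✓
  2159: Sun (+1)  2160: Mon (+1)  2161: Wed (+2)  2162: Thu (+1)  2163: Fri (+1)
  2164: Sat (+1) ✓  2165: Mon (+2)
Saturday years: 2141, 2147, 2158, 2164 — 4 in total.

4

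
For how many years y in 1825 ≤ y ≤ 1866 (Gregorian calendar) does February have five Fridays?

February has 28 days (29 in leap years); it has five Fridays when Friday falls among the first (month-length − 28) days — i.e. when February 1 is Friday in a leap year (never in a common year).
February 1 by year: 1825:Tue 1826:Wed 1827:Thu 1828:Fri✓ 1829:Sun 1830:Mon 1831:Tue 1832:Wed 1833:Fri 1834:Sat 1835:Sun 1836:Mon 1837:Wed 1838:Thu 1839:Fri …(12 more)… 1852:Sun 1853:Tue 1854:Wed 1855:Thu 1856:Fri✓ 1857:Sun 1858:Mon 1859:Tue 1860:Wed 1861:Fri 1862:Sat 1863:Sun 1864:Mon 1865:Wed 1866:Thu
Years with five Fridays: 1828, 1856 → 2.

2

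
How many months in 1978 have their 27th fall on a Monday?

Check the 27th of each month of 1978: Jan 27: Fri, Feb 27: Mon, Mar 27: Mon, Apr 27: Thu, May 27: Sat, Jun 27: Tue, Jul 27: Thu, Aug 27: Sun, Sep 27: Wed, Oct 27: Fri, Nov 27: Mon, Dec 27: Wed.
Monday occurs in February, March, November — 3 months.

3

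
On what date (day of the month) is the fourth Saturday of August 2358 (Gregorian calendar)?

August 1, 2358 is a Friday, so the first Saturday is the 2nd.
The fourth Saturday is 2 + 21 = 23.

23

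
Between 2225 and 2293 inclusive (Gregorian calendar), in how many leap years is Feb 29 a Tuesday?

2

Leap years in 2225–2293: 17 of them.
Feb 29 weekday advances by 5 (mod 7) from one leap year to the next four years later (or differs when a century non-leap intervenes).
Leap-day weekdays: 2228:Fri 2232:Wed 2236:Mon 2240:Sat 2244:Thu 2248:Tue✓ 2252:Sun 2256:Fri 2260:Wed 2264:Mon 2268:Sat 2272:Thu 2276:Tue✓ 2280:Sun 2284:Fri 2288:Wed 2292:Mon
Tuesday: 2248, 2276 → 2.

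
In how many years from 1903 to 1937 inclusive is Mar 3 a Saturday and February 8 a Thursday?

Check each year's weekday for Mar 3 and February 8:
  1903: Tue/Sun  1904: Thu/Mon  1905: Fri/Wed  1906: Sat/Thu ✓  1907: Sun/Fri  1908: Tue/Sat  1909: Wed/Mon  1910: Thu/Tue  1911: Fri/Wed  1912: Sun/Thu  1913: Mon/Sat  1914: Tue/Sun  1915: Wed/Mon  1916: Fri/Tue  …(7 more)…  1924: Mon/Fri  1925: Tue/Sun  1926: Wed/Mon  1927: Thu/Tue  1928: Sat/Wed  1929: Sun/Fri  1930: Mon/Sat  1931: Tue/Sun  1932: Thu/Mon  1933: Fri/Wed  1934: Sat/Thu ✓  1935: Sun/Fri  1936: Tue/Sat  1937: Wed/Mon
Both conditions hold in: 1906, 1917, 1923, 1934 — 4.

4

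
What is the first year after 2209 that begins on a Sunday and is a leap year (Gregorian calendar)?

2232

Jan 1 advances by 2 weekdays after a leap year and by 1 after a common year.
2209: Jan 1 is Sunday.
2210: Monday
2211: Tuesday
2212: Wednesday (leap)
2213: Friday
2214: Saturday
2215: Sunday
2216: Monday (leap)
2217: Wednesday
2218: Thursday
2219: Friday
2220: Saturday (leap)
2221: Monday
2222: Tuesday
2223: Wednesday
2224: Thursday (leap)
2225: Saturday
2226: Sunday
2227: Monday
2228: Tuesday (leap)
2229: Thursday
2230: Friday
2231: Saturday
2232: Sunday (leap)
2232 begins on a Sunday and is a leap year.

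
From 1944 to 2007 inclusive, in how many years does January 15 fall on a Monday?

Track January 15's weekday year by year (advancing +1, or +2 across a Feb 29):
  1944: Sat  1945: Mon (+2) ✓  1946: Tue (+1)  1947: Wed (+1)  1948: Thu (+1)
  1949: Sat (+2)  1950: Sun (+1)  1951: Mon (+1) ✓  1952: Tue (+1)  1953: Thu (+2)
  1954: Fri (+1)  1955: Sat (+1)  1956: Sun (+1)  1957: Tue (+2)  … (36 more years) …
  1994: Sat (+1)  1995: Sun (+1)  1996: Mon (+1) ✓  1997: Wed (+2)  1998: Thu (+1)
  1999: Fri (+1)  2000: Sat (+1)  2001: Mon (+2) ✓  2002: Tue (+1)  2003: Wed (+1)
  2004: Thu (+1)  2005: Sat (+2)  2006: Sun (+1)  2007: Mon (+1) ✓
Monday years: 1945, 1951, 1962, 1968, 1973, 1979, 1990, 1996, 2001, 2007 — 10 in total.

10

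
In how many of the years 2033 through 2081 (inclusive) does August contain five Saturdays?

21

August has 31 days; it has five Saturdays when Saturday falls among the first (month-length − 28) days — i.e. when August 1 is one of Saturday/Friday/Thursday.
August 1 by year: 2033:Mon 2034:Tue 2035:Wed 2036:Fri✓ 2037:Sat✓ 2038:Sun 2039:Mon 2040:Wed 2041:Thu✓ 2042:Fri✓ 2043:Sat✓ 2044:Mon 2045:Tue 2046:Wed 2047:Thu✓ …(19 more)… 2067:Mon 2068:Wed 2069:Thu✓ 2070:Fri✓ 2071:Sat✓ 2072:Mon 2073:Tue 2074:Wed 2075:Thu✓ 2076:Sat✓ 2077:Sun 2078:Mon 2079:Tue 2080:Thu✓ 2081:Fri✓
Years with five Saturdays: 2036, 2037, 2041, 2042, 2043, 2047, 2048, 2052, 2053, 2054, 2058, 2059, 2064, 2065, 2069, 2070, 2071, 2075, 2076, 2080, 2081 → 21.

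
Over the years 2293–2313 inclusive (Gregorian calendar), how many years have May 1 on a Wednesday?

Track May 1's weekday year by year (advancing +1, or +2 across a Feb 29):
  2293: Mon  2294: Tue (+1)  2295: Wed (+1) ✓  2296: Fri (+2)  2297: Sat (+1)
  2298: Sun (+1)  2299: Mon (+1)  2300: Tue (+1)  2301: Wed (+1) ✓  2302: Thu (+1)
  2303: Fri (+1)  2304: Sun (+2)  2305: Mon (+1)  2306: Tue (+1)  2307: Wed (+1) ✓
  2308: Fri (+2)  2309: Sat (+1)  2310: Sun (+1)  2311: Mon (+1)  2312: Wed (+2) ✓
  2313: Thu (+1)
Wednesday years: 2295, 2301, 2307, 2312 — 4 in total.

4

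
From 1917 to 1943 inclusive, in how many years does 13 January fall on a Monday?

4

Track 13 January's weekday year by year (advancing +1, or +2 across a Feb 29):
  1917: Sat  1918: Sun (+1)  1919: Mon (+1) ✓  1920: Tue (+1)  1921: Thu (+2)
  1922: Fri (+1)  1923: Sat (+1)  1924: Sun (+1)  1925: Tue (+2)  1926: Wed (+1)
  1927: Thu (+1)  1928: Fri (+1)  1929: Sun (+2)  1930: Mon (+1) ✓  1931: Tue (+1)
  1932: Wed (+1)  1933: Fri (+2)  1934: Sat (+1)  1935: Sun (+1)  1936: Mon (+1) ✓
  1937: Wed (+2)  1938: Thu (+1)  1939: Fri (+1)  1940: Sat (+1)  1941: Mon (+2) ✓
  1942: Tue (+1)  1943: Wed (+1)
Monday years: 1919, 1930, 1936, 1941 — 4 in total.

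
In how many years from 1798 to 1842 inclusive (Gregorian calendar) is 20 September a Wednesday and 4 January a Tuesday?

1

Check each year's weekday for 20 September and 4 January:
  1798: Thu/Thu  1799: Fri/Fri  1800: Sat/Sat  1801: Sun/Sun  1802: Mon/Mon  1803: Tue/Tue  1804: Thu/Wed  1805: Fri/Fri  1806: Sat/Sat  1807: Sun/Sun  1808: Tue/Mon  1809: Wed/Wed  1810: Thu/Thu  1811: Fri/Fri  …(17 more)…  1829: Sun/Sun  1830: Mon/Mon  1831: Tue/Tue  1832: Thu/Wed  1833: Fri/Fri  1834: Sat/Sat  1835: Sun/Sun  1836: Tue/Mon  1837: Wed/Wed  1838: Thu/Thu  1839: Fri/Fri  1840: Sun/Sat  1841: Mon/Mon  1842: Tue/Tue
Both conditions hold in: 1820 — 1.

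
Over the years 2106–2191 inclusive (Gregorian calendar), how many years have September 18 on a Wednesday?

12

Track September 18's weekday year by year (advancing +1, or +2 across a Feb 29):
  2106: Sat  2107: Sun (+1)  2108: Tue (+2)  2109: Wed (+1) ✓  2110: Thu (+1)
  2111: Fri (+1)  2112: Sun (+2)  2113: Mon (+1)  2114: Tue (+1)  2115: Wed (+1) ✓
  2116: Fri (+2)  2117: Sat (+1)  2118: Sun (+1)  2119: Mon (+1)  … (58 more years) …
  2178: Fri (+1)  2179: Sat (+1)  2180: Mon (+2)  2181: Tue (+1)  2182: Wed (+1) ✓
  2183: Thu (+1)  2184: Sat (+2)  2185: Sun (+1)  2186: Mon (+1)  2187: Tue (+1)
  2188: Thu (+2)  2189: Fri (+1)  2190: Sat (+1)  2191: Sun (+1)
Wednesday years: 2109, 2115, 2120, 2126, 2137, 2143, 2148, 2154, 2165, 2171, 2176, 2182 — 12 in total.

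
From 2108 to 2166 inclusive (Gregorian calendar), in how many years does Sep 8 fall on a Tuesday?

Track Sep 8's weekday year by year (advancing +1, or +2 across a Feb 29):
  2108: Sat  2109: Sun (+1)  2110: Mon (+1)  2111: Tue (+1) ✓  2112: Thu (+2)
  2113: Fri (+1)  2114: Sat (+1)  2115: Sun (+1)  2116: Tue (+2) ✓  2117: Wed (+1)
  2118: Thu (+1)  2119: Fri (+1)  2120: Sun (+2)  2121: Mon (+1)  … (31 more years) …
  2153: Sat (+1)  2154: Sun (+1)  2155: Mon (+1)  2156: Wed (+2)  2157: Thu (+1)
  2158: Fri (+1)  2159: Sat (+1)  2160: Mon (+2)  2161: Tue (+1) ✓  2162: Wed (+1)
  2163: Thu (+1)  2164: Sat (+2)  2165: Sun (+1)  2166: Mon (+1)
Tuesday years: 2111, 2116, 2122, 2133, 2139, 2144, 2150, 2161 — 8 in total.

8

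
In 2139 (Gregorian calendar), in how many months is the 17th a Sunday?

1

Check the 17th of each month of 2139: Jan 17: Sat, Feb 17: Tue, Mar 17: Tue, Apr 17: Fri, May 17: Sun, Jun 17: Wed, Jul 17: Fri, Aug 17: Mon, Sep 17: Thu, Oct 17: Sat, Nov 17: Tue, Dec 17: Thu.
Sunday occurs in May — 1 month.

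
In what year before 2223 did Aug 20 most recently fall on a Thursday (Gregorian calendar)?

From one year to the next, a fixed date's weekday advances by 1, or by 2 when a Feb 29 lies between the two dates.
2223: August 20 is Wednesday.
2222: Tuesday (−1)
2221: Monday (−1)
2220: Sunday (−1)
2219: Friday (−2)
2218: Thursday (−1)
Aug 20 falls on a Thursday in 2218.

2218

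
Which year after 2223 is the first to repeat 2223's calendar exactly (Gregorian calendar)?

2234

Two years share a calendar iff Jan 1 falls on the same weekday and both are leap or both are common. 2223: Jan 1 is Wednesday, common year.
2224: Jan 1 Thursday, leap
2225: Jan 1 Saturday, common
2226: Jan 1 Sunday, common
2227: Jan 1 Monday, common
2228: Jan 1 Tuesday, leap
2229: Jan 1 Thursday, common
2230: Jan 1 Friday, common
2231: Jan 1 Saturday, common
2232: Jan 1 Sunday, leap
2233: Jan 1 Tuesday, common
2234: Jan 1 Wednesday, common
2234 matches on both conditions.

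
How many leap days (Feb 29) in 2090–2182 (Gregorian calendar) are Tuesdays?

Leap years in 2090–2182: 22 of them.
Feb 29 weekday advances by 5 (mod 7) from one leap year to the next four years later (or differs when a century non-leap intervenes).
Leap-day weekdays: 2092:Fri 2096:Wed 2104:Fri 2108:Wed 2112:Mon 2116:Sat 2120:Thu 2124:Tue✓ 2128:Sun 2132:Fri 2136:Wed 2140:Mon 2144:Sat 2148:Thu 2152:Tue✓ 2156:Sun 2160:Fri 2164:Wed 2168:Mon 2172:Sat 2176:Thu 2180:Tue✓
Tuesday: 2124, 2152, 2180 → 3.

3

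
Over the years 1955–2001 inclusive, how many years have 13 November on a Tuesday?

7

Track 13 November's weekday year by year (advancing +1, or +2 across a Feb 29):
  1955: Sun  1956: Tue (+2) ✓  1957: Wed (+1)  1958: Thu (+1)  1959: Fri (+1)
  1960: Sun (+2)  1961: Mon (+1)  1962: Tue (+1) ✓  1963: Wed (+1)  1964: Fri (+2)
  1965: Sat (+1)  1966: Sun (+1)  1967: Mon (+1)  1968: Wed (+2)  … (19 more years) …
  1988: Sun (+2)  1989: Mon (+1)  1990: Tue (+1) ✓  1991: Wed (+1)  1992: Fri (+2)
  1993: Sat (+1)  1994: Sun (+1)  1995: Mon (+1)  1996: Wed (+2)  1997: Thu (+1)
  1998: Fri (+1)  1999: Sat (+1)  2000: Mon (+2)  2001: Tue (+1) ✓
Tuesday years: 1956, 1962, 1973, 1979, 1984, 1990, 2001 — 7 in total.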